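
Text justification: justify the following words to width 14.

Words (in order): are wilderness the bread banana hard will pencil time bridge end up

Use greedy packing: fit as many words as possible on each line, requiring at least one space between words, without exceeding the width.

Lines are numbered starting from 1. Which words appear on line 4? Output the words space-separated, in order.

Answer: will pencil

Derivation:
Line 1: ['are', 'wilderness'] (min_width=14, slack=0)
Line 2: ['the', 'bread'] (min_width=9, slack=5)
Line 3: ['banana', 'hard'] (min_width=11, slack=3)
Line 4: ['will', 'pencil'] (min_width=11, slack=3)
Line 5: ['time', 'bridge'] (min_width=11, slack=3)
Line 6: ['end', 'up'] (min_width=6, slack=8)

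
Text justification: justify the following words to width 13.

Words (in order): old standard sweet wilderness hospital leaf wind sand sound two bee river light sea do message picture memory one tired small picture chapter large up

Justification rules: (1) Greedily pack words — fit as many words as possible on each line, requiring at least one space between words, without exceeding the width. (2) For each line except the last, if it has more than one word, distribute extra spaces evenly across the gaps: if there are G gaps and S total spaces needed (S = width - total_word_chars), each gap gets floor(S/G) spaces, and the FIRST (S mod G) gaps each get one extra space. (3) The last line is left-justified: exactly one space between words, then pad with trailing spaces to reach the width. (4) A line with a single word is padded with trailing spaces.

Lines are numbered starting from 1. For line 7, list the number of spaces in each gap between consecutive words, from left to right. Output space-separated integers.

Answer: 3

Derivation:
Line 1: ['old', 'standard'] (min_width=12, slack=1)
Line 2: ['sweet'] (min_width=5, slack=8)
Line 3: ['wilderness'] (min_width=10, slack=3)
Line 4: ['hospital', 'leaf'] (min_width=13, slack=0)
Line 5: ['wind', 'sand'] (min_width=9, slack=4)
Line 6: ['sound', 'two', 'bee'] (min_width=13, slack=0)
Line 7: ['river', 'light'] (min_width=11, slack=2)
Line 8: ['sea', 'do'] (min_width=6, slack=7)
Line 9: ['message'] (min_width=7, slack=6)
Line 10: ['picture'] (min_width=7, slack=6)
Line 11: ['memory', 'one'] (min_width=10, slack=3)
Line 12: ['tired', 'small'] (min_width=11, slack=2)
Line 13: ['picture'] (min_width=7, slack=6)
Line 14: ['chapter', 'large'] (min_width=13, slack=0)
Line 15: ['up'] (min_width=2, slack=11)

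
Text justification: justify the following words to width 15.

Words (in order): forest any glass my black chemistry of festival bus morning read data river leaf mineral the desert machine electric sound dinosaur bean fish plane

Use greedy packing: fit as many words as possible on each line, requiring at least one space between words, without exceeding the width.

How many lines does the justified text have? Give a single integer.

Line 1: ['forest', 'any'] (min_width=10, slack=5)
Line 2: ['glass', 'my', 'black'] (min_width=14, slack=1)
Line 3: ['chemistry', 'of'] (min_width=12, slack=3)
Line 4: ['festival', 'bus'] (min_width=12, slack=3)
Line 5: ['morning', 'read'] (min_width=12, slack=3)
Line 6: ['data', 'river', 'leaf'] (min_width=15, slack=0)
Line 7: ['mineral', 'the'] (min_width=11, slack=4)
Line 8: ['desert', 'machine'] (min_width=14, slack=1)
Line 9: ['electric', 'sound'] (min_width=14, slack=1)
Line 10: ['dinosaur', 'bean'] (min_width=13, slack=2)
Line 11: ['fish', 'plane'] (min_width=10, slack=5)
Total lines: 11

Answer: 11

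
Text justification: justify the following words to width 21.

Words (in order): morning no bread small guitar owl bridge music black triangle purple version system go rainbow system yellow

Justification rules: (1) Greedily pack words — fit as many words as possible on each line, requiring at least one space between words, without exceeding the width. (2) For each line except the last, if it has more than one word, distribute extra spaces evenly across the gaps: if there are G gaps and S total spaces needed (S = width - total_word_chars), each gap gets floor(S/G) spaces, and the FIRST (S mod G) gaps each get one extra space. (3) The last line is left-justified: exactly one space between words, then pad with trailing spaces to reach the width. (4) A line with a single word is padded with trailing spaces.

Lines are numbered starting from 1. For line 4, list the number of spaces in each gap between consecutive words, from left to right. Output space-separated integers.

Answer: 7

Derivation:
Line 1: ['morning', 'no', 'bread'] (min_width=16, slack=5)
Line 2: ['small', 'guitar', 'owl'] (min_width=16, slack=5)
Line 3: ['bridge', 'music', 'black'] (min_width=18, slack=3)
Line 4: ['triangle', 'purple'] (min_width=15, slack=6)
Line 5: ['version', 'system', 'go'] (min_width=17, slack=4)
Line 6: ['rainbow', 'system', 'yellow'] (min_width=21, slack=0)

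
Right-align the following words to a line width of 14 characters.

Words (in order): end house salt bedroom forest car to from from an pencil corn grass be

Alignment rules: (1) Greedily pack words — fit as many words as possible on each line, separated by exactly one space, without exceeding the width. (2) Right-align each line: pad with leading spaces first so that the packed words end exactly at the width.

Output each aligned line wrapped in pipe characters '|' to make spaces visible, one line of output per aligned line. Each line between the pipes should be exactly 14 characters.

Line 1: ['end', 'house', 'salt'] (min_width=14, slack=0)
Line 2: ['bedroom', 'forest'] (min_width=14, slack=0)
Line 3: ['car', 'to', 'from'] (min_width=11, slack=3)
Line 4: ['from', 'an', 'pencil'] (min_width=14, slack=0)
Line 5: ['corn', 'grass', 'be'] (min_width=13, slack=1)

Answer: |end house salt|
|bedroom forest|
|   car to from|
|from an pencil|
| corn grass be|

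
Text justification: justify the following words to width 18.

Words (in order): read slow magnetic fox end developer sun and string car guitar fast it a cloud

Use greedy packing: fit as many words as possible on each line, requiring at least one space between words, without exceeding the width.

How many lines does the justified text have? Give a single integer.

Line 1: ['read', 'slow', 'magnetic'] (min_width=18, slack=0)
Line 2: ['fox', 'end', 'developer'] (min_width=17, slack=1)
Line 3: ['sun', 'and', 'string', 'car'] (min_width=18, slack=0)
Line 4: ['guitar', 'fast', 'it', 'a'] (min_width=16, slack=2)
Line 5: ['cloud'] (min_width=5, slack=13)
Total lines: 5

Answer: 5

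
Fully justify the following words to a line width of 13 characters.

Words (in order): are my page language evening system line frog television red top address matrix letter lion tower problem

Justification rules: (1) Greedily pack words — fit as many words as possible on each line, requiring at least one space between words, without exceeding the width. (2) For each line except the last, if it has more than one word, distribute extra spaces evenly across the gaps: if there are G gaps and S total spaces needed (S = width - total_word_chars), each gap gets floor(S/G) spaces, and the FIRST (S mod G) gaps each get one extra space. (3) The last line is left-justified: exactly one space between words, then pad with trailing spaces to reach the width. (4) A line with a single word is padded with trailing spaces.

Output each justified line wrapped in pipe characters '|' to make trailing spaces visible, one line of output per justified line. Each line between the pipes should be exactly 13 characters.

Line 1: ['are', 'my', 'page'] (min_width=11, slack=2)
Line 2: ['language'] (min_width=8, slack=5)
Line 3: ['evening'] (min_width=7, slack=6)
Line 4: ['system', 'line'] (min_width=11, slack=2)
Line 5: ['frog'] (min_width=4, slack=9)
Line 6: ['television'] (min_width=10, slack=3)
Line 7: ['red', 'top'] (min_width=7, slack=6)
Line 8: ['address'] (min_width=7, slack=6)
Line 9: ['matrix', 'letter'] (min_width=13, slack=0)
Line 10: ['lion', 'tower'] (min_width=10, slack=3)
Line 11: ['problem'] (min_width=7, slack=6)

Answer: |are  my  page|
|language     |
|evening      |
|system   line|
|frog         |
|television   |
|red       top|
|address      |
|matrix letter|
|lion    tower|
|problem      |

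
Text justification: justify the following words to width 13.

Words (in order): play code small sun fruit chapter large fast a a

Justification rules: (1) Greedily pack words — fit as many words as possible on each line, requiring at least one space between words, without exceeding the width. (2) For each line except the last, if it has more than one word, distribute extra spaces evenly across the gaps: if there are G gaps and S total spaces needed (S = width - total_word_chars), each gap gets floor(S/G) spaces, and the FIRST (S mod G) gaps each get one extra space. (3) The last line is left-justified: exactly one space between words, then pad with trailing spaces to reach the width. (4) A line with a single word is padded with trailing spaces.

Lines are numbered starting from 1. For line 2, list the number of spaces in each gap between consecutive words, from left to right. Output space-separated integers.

Answer: 5

Derivation:
Line 1: ['play', 'code'] (min_width=9, slack=4)
Line 2: ['small', 'sun'] (min_width=9, slack=4)
Line 3: ['fruit', 'chapter'] (min_width=13, slack=0)
Line 4: ['large', 'fast', 'a'] (min_width=12, slack=1)
Line 5: ['a'] (min_width=1, slack=12)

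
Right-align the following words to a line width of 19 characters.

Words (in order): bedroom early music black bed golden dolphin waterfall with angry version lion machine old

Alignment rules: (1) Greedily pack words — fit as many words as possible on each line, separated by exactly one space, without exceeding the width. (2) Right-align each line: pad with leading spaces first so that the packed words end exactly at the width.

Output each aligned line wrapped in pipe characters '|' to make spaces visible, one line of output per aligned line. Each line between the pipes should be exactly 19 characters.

Answer: |bedroom early music|
|   black bed golden|
|  dolphin waterfall|
| with angry version|
|   lion machine old|

Derivation:
Line 1: ['bedroom', 'early', 'music'] (min_width=19, slack=0)
Line 2: ['black', 'bed', 'golden'] (min_width=16, slack=3)
Line 3: ['dolphin', 'waterfall'] (min_width=17, slack=2)
Line 4: ['with', 'angry', 'version'] (min_width=18, slack=1)
Line 5: ['lion', 'machine', 'old'] (min_width=16, slack=3)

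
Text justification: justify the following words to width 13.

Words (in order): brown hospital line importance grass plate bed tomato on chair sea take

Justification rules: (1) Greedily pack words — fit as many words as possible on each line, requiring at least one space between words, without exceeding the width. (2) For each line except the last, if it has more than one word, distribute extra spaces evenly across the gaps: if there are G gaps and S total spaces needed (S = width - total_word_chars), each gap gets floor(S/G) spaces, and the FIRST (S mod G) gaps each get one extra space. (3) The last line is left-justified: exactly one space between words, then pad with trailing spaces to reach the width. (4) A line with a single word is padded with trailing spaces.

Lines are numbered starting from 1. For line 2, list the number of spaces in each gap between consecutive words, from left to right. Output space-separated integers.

Answer: 1

Derivation:
Line 1: ['brown'] (min_width=5, slack=8)
Line 2: ['hospital', 'line'] (min_width=13, slack=0)
Line 3: ['importance'] (min_width=10, slack=3)
Line 4: ['grass', 'plate'] (min_width=11, slack=2)
Line 5: ['bed', 'tomato', 'on'] (min_width=13, slack=0)
Line 6: ['chair', 'sea'] (min_width=9, slack=4)
Line 7: ['take'] (min_width=4, slack=9)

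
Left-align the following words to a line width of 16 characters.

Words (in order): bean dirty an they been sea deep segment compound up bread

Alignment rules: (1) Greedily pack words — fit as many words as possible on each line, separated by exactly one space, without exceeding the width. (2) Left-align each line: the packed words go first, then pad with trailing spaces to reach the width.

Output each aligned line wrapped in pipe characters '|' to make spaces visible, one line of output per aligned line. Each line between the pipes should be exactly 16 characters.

Line 1: ['bean', 'dirty', 'an'] (min_width=13, slack=3)
Line 2: ['they', 'been', 'sea'] (min_width=13, slack=3)
Line 3: ['deep', 'segment'] (min_width=12, slack=4)
Line 4: ['compound', 'up'] (min_width=11, slack=5)
Line 5: ['bread'] (min_width=5, slack=11)

Answer: |bean dirty an   |
|they been sea   |
|deep segment    |
|compound up     |
|bread           |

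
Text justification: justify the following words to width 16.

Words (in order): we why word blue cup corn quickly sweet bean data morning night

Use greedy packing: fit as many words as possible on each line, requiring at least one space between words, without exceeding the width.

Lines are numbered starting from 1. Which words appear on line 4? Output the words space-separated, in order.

Line 1: ['we', 'why', 'word', 'blue'] (min_width=16, slack=0)
Line 2: ['cup', 'corn', 'quickly'] (min_width=16, slack=0)
Line 3: ['sweet', 'bean', 'data'] (min_width=15, slack=1)
Line 4: ['morning', 'night'] (min_width=13, slack=3)

Answer: morning night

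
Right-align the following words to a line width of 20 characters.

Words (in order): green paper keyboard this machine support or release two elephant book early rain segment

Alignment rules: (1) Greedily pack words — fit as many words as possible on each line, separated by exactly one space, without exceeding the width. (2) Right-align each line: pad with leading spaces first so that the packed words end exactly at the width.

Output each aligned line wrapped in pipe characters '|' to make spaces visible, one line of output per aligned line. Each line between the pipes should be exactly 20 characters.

Answer: |green paper keyboard|
|this machine support|
|      or release two|
| elephant book early|
|        rain segment|

Derivation:
Line 1: ['green', 'paper', 'keyboard'] (min_width=20, slack=0)
Line 2: ['this', 'machine', 'support'] (min_width=20, slack=0)
Line 3: ['or', 'release', 'two'] (min_width=14, slack=6)
Line 4: ['elephant', 'book', 'early'] (min_width=19, slack=1)
Line 5: ['rain', 'segment'] (min_width=12, slack=8)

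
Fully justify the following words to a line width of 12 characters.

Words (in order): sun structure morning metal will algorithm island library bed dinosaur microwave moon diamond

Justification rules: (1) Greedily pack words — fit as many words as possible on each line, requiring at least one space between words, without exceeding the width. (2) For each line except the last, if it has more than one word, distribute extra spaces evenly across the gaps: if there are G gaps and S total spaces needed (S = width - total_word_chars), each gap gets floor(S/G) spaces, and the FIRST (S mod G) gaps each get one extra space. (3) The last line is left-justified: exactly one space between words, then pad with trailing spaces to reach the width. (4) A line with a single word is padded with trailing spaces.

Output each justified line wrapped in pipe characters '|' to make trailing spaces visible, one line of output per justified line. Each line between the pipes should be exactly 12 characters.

Answer: |sun         |
|structure   |
|morning     |
|metal   will|
|algorithm   |
|island      |
|library  bed|
|dinosaur    |
|microwave   |
|moon diamond|

Derivation:
Line 1: ['sun'] (min_width=3, slack=9)
Line 2: ['structure'] (min_width=9, slack=3)
Line 3: ['morning'] (min_width=7, slack=5)
Line 4: ['metal', 'will'] (min_width=10, slack=2)
Line 5: ['algorithm'] (min_width=9, slack=3)
Line 6: ['island'] (min_width=6, slack=6)
Line 7: ['library', 'bed'] (min_width=11, slack=1)
Line 8: ['dinosaur'] (min_width=8, slack=4)
Line 9: ['microwave'] (min_width=9, slack=3)
Line 10: ['moon', 'diamond'] (min_width=12, slack=0)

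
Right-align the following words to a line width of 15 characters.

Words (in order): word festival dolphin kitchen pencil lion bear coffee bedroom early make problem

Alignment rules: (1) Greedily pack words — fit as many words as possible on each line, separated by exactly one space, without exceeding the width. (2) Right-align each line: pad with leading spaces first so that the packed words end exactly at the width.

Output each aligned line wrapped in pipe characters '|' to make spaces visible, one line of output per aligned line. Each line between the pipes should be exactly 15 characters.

Answer: |  word festival|
|dolphin kitchen|
|    pencil lion|
|    bear coffee|
|  bedroom early|
|   make problem|

Derivation:
Line 1: ['word', 'festival'] (min_width=13, slack=2)
Line 2: ['dolphin', 'kitchen'] (min_width=15, slack=0)
Line 3: ['pencil', 'lion'] (min_width=11, slack=4)
Line 4: ['bear', 'coffee'] (min_width=11, slack=4)
Line 5: ['bedroom', 'early'] (min_width=13, slack=2)
Line 6: ['make', 'problem'] (min_width=12, slack=3)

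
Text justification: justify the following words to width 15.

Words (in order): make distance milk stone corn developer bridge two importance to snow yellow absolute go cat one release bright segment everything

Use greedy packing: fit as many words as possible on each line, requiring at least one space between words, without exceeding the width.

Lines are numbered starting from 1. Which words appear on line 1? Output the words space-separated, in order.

Line 1: ['make', 'distance'] (min_width=13, slack=2)
Line 2: ['milk', 'stone', 'corn'] (min_width=15, slack=0)
Line 3: ['developer'] (min_width=9, slack=6)
Line 4: ['bridge', 'two'] (min_width=10, slack=5)
Line 5: ['importance', 'to'] (min_width=13, slack=2)
Line 6: ['snow', 'yellow'] (min_width=11, slack=4)
Line 7: ['absolute', 'go', 'cat'] (min_width=15, slack=0)
Line 8: ['one', 'release'] (min_width=11, slack=4)
Line 9: ['bright', 'segment'] (min_width=14, slack=1)
Line 10: ['everything'] (min_width=10, slack=5)

Answer: make distance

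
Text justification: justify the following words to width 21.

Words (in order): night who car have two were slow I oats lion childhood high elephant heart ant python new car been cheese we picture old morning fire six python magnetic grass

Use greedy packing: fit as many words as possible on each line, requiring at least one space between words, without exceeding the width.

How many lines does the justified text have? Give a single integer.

Line 1: ['night', 'who', 'car', 'have'] (min_width=18, slack=3)
Line 2: ['two', 'were', 'slow', 'I', 'oats'] (min_width=20, slack=1)
Line 3: ['lion', 'childhood', 'high'] (min_width=19, slack=2)
Line 4: ['elephant', 'heart', 'ant'] (min_width=18, slack=3)
Line 5: ['python', 'new', 'car', 'been'] (min_width=19, slack=2)
Line 6: ['cheese', 'we', 'picture', 'old'] (min_width=21, slack=0)
Line 7: ['morning', 'fire', 'six'] (min_width=16, slack=5)
Line 8: ['python', 'magnetic', 'grass'] (min_width=21, slack=0)
Total lines: 8

Answer: 8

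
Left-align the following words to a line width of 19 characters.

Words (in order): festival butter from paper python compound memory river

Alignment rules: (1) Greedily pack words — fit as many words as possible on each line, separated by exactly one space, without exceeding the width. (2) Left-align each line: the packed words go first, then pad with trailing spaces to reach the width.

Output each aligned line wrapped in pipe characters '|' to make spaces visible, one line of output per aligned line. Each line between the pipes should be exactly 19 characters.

Line 1: ['festival', 'butter'] (min_width=15, slack=4)
Line 2: ['from', 'paper', 'python'] (min_width=17, slack=2)
Line 3: ['compound', 'memory'] (min_width=15, slack=4)
Line 4: ['river'] (min_width=5, slack=14)

Answer: |festival butter    |
|from paper python  |
|compound memory    |
|river              |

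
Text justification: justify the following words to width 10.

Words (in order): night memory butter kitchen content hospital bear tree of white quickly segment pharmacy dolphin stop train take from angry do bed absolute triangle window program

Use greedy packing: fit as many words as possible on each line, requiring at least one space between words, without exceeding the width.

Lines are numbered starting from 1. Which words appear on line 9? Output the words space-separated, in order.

Line 1: ['night'] (min_width=5, slack=5)
Line 2: ['memory'] (min_width=6, slack=4)
Line 3: ['butter'] (min_width=6, slack=4)
Line 4: ['kitchen'] (min_width=7, slack=3)
Line 5: ['content'] (min_width=7, slack=3)
Line 6: ['hospital'] (min_width=8, slack=2)
Line 7: ['bear', 'tree'] (min_width=9, slack=1)
Line 8: ['of', 'white'] (min_width=8, slack=2)
Line 9: ['quickly'] (min_width=7, slack=3)
Line 10: ['segment'] (min_width=7, slack=3)
Line 11: ['pharmacy'] (min_width=8, slack=2)
Line 12: ['dolphin'] (min_width=7, slack=3)
Line 13: ['stop', 'train'] (min_width=10, slack=0)
Line 14: ['take', 'from'] (min_width=9, slack=1)
Line 15: ['angry', 'do'] (min_width=8, slack=2)
Line 16: ['bed'] (min_width=3, slack=7)
Line 17: ['absolute'] (min_width=8, slack=2)
Line 18: ['triangle'] (min_width=8, slack=2)
Line 19: ['window'] (min_width=6, slack=4)
Line 20: ['program'] (min_width=7, slack=3)

Answer: quickly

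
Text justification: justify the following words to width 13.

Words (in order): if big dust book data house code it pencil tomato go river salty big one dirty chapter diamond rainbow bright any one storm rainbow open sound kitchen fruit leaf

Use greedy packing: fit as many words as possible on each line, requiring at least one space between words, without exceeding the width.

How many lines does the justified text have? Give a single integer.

Line 1: ['if', 'big', 'dust'] (min_width=11, slack=2)
Line 2: ['book', 'data'] (min_width=9, slack=4)
Line 3: ['house', 'code', 'it'] (min_width=13, slack=0)
Line 4: ['pencil', 'tomato'] (min_width=13, slack=0)
Line 5: ['go', 'river'] (min_width=8, slack=5)
Line 6: ['salty', 'big', 'one'] (min_width=13, slack=0)
Line 7: ['dirty', 'chapter'] (min_width=13, slack=0)
Line 8: ['diamond'] (min_width=7, slack=6)
Line 9: ['rainbow'] (min_width=7, slack=6)
Line 10: ['bright', 'any'] (min_width=10, slack=3)
Line 11: ['one', 'storm'] (min_width=9, slack=4)
Line 12: ['rainbow', 'open'] (min_width=12, slack=1)
Line 13: ['sound', 'kitchen'] (min_width=13, slack=0)
Line 14: ['fruit', 'leaf'] (min_width=10, slack=3)
Total lines: 14

Answer: 14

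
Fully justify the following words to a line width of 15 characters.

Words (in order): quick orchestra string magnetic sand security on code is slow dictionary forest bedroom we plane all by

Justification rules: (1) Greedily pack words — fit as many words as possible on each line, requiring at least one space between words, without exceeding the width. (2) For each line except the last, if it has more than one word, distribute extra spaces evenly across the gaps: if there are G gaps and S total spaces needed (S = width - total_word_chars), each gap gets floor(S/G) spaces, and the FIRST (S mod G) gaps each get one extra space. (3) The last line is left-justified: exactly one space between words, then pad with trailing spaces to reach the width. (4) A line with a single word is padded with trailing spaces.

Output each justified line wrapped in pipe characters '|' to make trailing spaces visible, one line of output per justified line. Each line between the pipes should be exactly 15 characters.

Line 1: ['quick', 'orchestra'] (min_width=15, slack=0)
Line 2: ['string', 'magnetic'] (min_width=15, slack=0)
Line 3: ['sand', 'security'] (min_width=13, slack=2)
Line 4: ['on', 'code', 'is', 'slow'] (min_width=15, slack=0)
Line 5: ['dictionary'] (min_width=10, slack=5)
Line 6: ['forest', 'bedroom'] (min_width=14, slack=1)
Line 7: ['we', 'plane', 'all', 'by'] (min_width=15, slack=0)

Answer: |quick orchestra|
|string magnetic|
|sand   security|
|on code is slow|
|dictionary     |
|forest  bedroom|
|we plane all by|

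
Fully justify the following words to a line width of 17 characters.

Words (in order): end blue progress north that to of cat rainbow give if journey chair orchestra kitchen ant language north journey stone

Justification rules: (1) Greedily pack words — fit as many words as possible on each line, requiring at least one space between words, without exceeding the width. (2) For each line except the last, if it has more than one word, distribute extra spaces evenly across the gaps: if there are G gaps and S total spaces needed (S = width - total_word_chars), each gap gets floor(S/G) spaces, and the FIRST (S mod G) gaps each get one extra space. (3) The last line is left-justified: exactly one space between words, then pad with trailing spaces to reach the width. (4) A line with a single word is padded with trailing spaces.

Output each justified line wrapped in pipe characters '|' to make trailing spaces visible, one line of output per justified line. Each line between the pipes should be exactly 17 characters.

Line 1: ['end', 'blue', 'progress'] (min_width=17, slack=0)
Line 2: ['north', 'that', 'to', 'of'] (min_width=16, slack=1)
Line 3: ['cat', 'rainbow', 'give'] (min_width=16, slack=1)
Line 4: ['if', 'journey', 'chair'] (min_width=16, slack=1)
Line 5: ['orchestra', 'kitchen'] (min_width=17, slack=0)
Line 6: ['ant', 'language'] (min_width=12, slack=5)
Line 7: ['north', 'journey'] (min_width=13, slack=4)
Line 8: ['stone'] (min_width=5, slack=12)

Answer: |end blue progress|
|north  that to of|
|cat  rainbow give|
|if  journey chair|
|orchestra kitchen|
|ant      language|
|north     journey|
|stone            |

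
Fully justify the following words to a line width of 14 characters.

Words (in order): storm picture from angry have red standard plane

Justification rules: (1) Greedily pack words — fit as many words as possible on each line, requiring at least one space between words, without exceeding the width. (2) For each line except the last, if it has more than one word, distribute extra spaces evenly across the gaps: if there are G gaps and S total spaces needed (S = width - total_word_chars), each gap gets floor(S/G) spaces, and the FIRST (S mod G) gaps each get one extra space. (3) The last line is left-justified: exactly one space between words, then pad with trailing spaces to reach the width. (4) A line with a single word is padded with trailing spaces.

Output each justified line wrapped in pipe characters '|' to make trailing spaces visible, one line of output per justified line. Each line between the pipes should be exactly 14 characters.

Line 1: ['storm', 'picture'] (min_width=13, slack=1)
Line 2: ['from', 'angry'] (min_width=10, slack=4)
Line 3: ['have', 'red'] (min_width=8, slack=6)
Line 4: ['standard', 'plane'] (min_width=14, slack=0)

Answer: |storm  picture|
|from     angry|
|have       red|
|standard plane|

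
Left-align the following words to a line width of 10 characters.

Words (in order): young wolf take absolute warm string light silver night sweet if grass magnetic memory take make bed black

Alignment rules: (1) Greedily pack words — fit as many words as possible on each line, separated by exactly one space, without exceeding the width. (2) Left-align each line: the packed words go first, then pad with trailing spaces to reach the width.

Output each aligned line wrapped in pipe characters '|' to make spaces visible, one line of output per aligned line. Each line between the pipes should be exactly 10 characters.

Line 1: ['young', 'wolf'] (min_width=10, slack=0)
Line 2: ['take'] (min_width=4, slack=6)
Line 3: ['absolute'] (min_width=8, slack=2)
Line 4: ['warm'] (min_width=4, slack=6)
Line 5: ['string'] (min_width=6, slack=4)
Line 6: ['light'] (min_width=5, slack=5)
Line 7: ['silver'] (min_width=6, slack=4)
Line 8: ['night'] (min_width=5, slack=5)
Line 9: ['sweet', 'if'] (min_width=8, slack=2)
Line 10: ['grass'] (min_width=5, slack=5)
Line 11: ['magnetic'] (min_width=8, slack=2)
Line 12: ['memory'] (min_width=6, slack=4)
Line 13: ['take', 'make'] (min_width=9, slack=1)
Line 14: ['bed', 'black'] (min_width=9, slack=1)

Answer: |young wolf|
|take      |
|absolute  |
|warm      |
|string    |
|light     |
|silver    |
|night     |
|sweet if  |
|grass     |
|magnetic  |
|memory    |
|take make |
|bed black |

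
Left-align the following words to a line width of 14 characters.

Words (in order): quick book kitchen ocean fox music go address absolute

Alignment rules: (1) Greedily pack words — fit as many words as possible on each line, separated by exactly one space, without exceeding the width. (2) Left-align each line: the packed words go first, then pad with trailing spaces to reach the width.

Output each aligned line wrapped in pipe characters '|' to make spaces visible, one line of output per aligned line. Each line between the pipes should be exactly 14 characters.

Answer: |quick book    |
|kitchen ocean |
|fox music go  |
|address       |
|absolute      |

Derivation:
Line 1: ['quick', 'book'] (min_width=10, slack=4)
Line 2: ['kitchen', 'ocean'] (min_width=13, slack=1)
Line 3: ['fox', 'music', 'go'] (min_width=12, slack=2)
Line 4: ['address'] (min_width=7, slack=7)
Line 5: ['absolute'] (min_width=8, slack=6)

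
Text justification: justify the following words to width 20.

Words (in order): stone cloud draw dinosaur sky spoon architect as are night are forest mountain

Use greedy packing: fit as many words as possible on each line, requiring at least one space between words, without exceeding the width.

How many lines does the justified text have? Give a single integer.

Answer: 5

Derivation:
Line 1: ['stone', 'cloud', 'draw'] (min_width=16, slack=4)
Line 2: ['dinosaur', 'sky', 'spoon'] (min_width=18, slack=2)
Line 3: ['architect', 'as', 'are'] (min_width=16, slack=4)
Line 4: ['night', 'are', 'forest'] (min_width=16, slack=4)
Line 5: ['mountain'] (min_width=8, slack=12)
Total lines: 5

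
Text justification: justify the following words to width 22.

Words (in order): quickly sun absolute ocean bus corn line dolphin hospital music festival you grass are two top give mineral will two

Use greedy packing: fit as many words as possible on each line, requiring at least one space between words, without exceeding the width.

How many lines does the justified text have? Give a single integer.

Line 1: ['quickly', 'sun', 'absolute'] (min_width=20, slack=2)
Line 2: ['ocean', 'bus', 'corn', 'line'] (min_width=19, slack=3)
Line 3: ['dolphin', 'hospital', 'music'] (min_width=22, slack=0)
Line 4: ['festival', 'you', 'grass', 'are'] (min_width=22, slack=0)
Line 5: ['two', 'top', 'give', 'mineral'] (min_width=20, slack=2)
Line 6: ['will', 'two'] (min_width=8, slack=14)
Total lines: 6

Answer: 6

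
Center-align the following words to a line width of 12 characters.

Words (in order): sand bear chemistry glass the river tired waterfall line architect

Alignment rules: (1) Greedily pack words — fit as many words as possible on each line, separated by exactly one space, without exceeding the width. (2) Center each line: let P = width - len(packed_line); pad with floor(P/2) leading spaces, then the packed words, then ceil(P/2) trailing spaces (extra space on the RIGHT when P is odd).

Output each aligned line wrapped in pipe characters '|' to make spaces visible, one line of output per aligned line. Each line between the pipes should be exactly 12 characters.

Answer: | sand bear  |
| chemistry  |
| glass the  |
|river tired |
| waterfall  |
|    line    |
| architect  |

Derivation:
Line 1: ['sand', 'bear'] (min_width=9, slack=3)
Line 2: ['chemistry'] (min_width=9, slack=3)
Line 3: ['glass', 'the'] (min_width=9, slack=3)
Line 4: ['river', 'tired'] (min_width=11, slack=1)
Line 5: ['waterfall'] (min_width=9, slack=3)
Line 6: ['line'] (min_width=4, slack=8)
Line 7: ['architect'] (min_width=9, slack=3)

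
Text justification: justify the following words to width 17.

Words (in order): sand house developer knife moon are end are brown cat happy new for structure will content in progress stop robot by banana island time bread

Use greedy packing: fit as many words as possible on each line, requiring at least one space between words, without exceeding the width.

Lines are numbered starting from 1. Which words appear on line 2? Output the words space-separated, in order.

Line 1: ['sand', 'house'] (min_width=10, slack=7)
Line 2: ['developer', 'knife'] (min_width=15, slack=2)
Line 3: ['moon', 'are', 'end', 'are'] (min_width=16, slack=1)
Line 4: ['brown', 'cat', 'happy'] (min_width=15, slack=2)
Line 5: ['new', 'for', 'structure'] (min_width=17, slack=0)
Line 6: ['will', 'content', 'in'] (min_width=15, slack=2)
Line 7: ['progress', 'stop'] (min_width=13, slack=4)
Line 8: ['robot', 'by', 'banana'] (min_width=15, slack=2)
Line 9: ['island', 'time', 'bread'] (min_width=17, slack=0)

Answer: developer knife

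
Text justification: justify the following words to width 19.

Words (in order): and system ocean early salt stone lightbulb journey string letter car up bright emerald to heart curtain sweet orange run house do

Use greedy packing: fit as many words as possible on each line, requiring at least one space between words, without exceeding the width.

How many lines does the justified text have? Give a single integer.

Line 1: ['and', 'system', 'ocean'] (min_width=16, slack=3)
Line 2: ['early', 'salt', 'stone'] (min_width=16, slack=3)
Line 3: ['lightbulb', 'journey'] (min_width=17, slack=2)
Line 4: ['string', 'letter', 'car'] (min_width=17, slack=2)
Line 5: ['up', 'bright', 'emerald'] (min_width=17, slack=2)
Line 6: ['to', 'heart', 'curtain'] (min_width=16, slack=3)
Line 7: ['sweet', 'orange', 'run'] (min_width=16, slack=3)
Line 8: ['house', 'do'] (min_width=8, slack=11)
Total lines: 8

Answer: 8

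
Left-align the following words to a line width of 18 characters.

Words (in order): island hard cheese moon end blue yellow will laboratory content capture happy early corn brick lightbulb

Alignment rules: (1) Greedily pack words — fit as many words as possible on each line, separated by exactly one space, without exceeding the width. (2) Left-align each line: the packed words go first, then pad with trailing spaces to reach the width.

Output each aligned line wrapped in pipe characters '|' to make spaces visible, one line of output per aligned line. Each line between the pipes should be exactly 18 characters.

Answer: |island hard cheese|
|moon end blue     |
|yellow will       |
|laboratory content|
|capture happy     |
|early corn brick  |
|lightbulb         |

Derivation:
Line 1: ['island', 'hard', 'cheese'] (min_width=18, slack=0)
Line 2: ['moon', 'end', 'blue'] (min_width=13, slack=5)
Line 3: ['yellow', 'will'] (min_width=11, slack=7)
Line 4: ['laboratory', 'content'] (min_width=18, slack=0)
Line 5: ['capture', 'happy'] (min_width=13, slack=5)
Line 6: ['early', 'corn', 'brick'] (min_width=16, slack=2)
Line 7: ['lightbulb'] (min_width=9, slack=9)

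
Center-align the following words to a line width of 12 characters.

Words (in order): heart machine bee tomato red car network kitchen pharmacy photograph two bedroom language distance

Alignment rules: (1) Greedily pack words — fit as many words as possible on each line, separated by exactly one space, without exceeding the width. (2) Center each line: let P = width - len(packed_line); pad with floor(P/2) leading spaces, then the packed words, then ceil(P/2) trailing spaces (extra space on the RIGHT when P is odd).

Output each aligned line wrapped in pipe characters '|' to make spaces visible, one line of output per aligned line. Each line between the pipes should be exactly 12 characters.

Line 1: ['heart'] (min_width=5, slack=7)
Line 2: ['machine', 'bee'] (min_width=11, slack=1)
Line 3: ['tomato', 'red'] (min_width=10, slack=2)
Line 4: ['car', 'network'] (min_width=11, slack=1)
Line 5: ['kitchen'] (min_width=7, slack=5)
Line 6: ['pharmacy'] (min_width=8, slack=4)
Line 7: ['photograph'] (min_width=10, slack=2)
Line 8: ['two', 'bedroom'] (min_width=11, slack=1)
Line 9: ['language'] (min_width=8, slack=4)
Line 10: ['distance'] (min_width=8, slack=4)

Answer: |   heart    |
|machine bee |
| tomato red |
|car network |
|  kitchen   |
|  pharmacy  |
| photograph |
|two bedroom |
|  language  |
|  distance  |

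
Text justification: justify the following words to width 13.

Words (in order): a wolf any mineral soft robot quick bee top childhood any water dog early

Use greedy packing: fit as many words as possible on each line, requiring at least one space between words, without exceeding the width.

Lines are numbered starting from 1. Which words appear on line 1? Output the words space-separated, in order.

Answer: a wolf any

Derivation:
Line 1: ['a', 'wolf', 'any'] (min_width=10, slack=3)
Line 2: ['mineral', 'soft'] (min_width=12, slack=1)
Line 3: ['robot', 'quick'] (min_width=11, slack=2)
Line 4: ['bee', 'top'] (min_width=7, slack=6)
Line 5: ['childhood', 'any'] (min_width=13, slack=0)
Line 6: ['water', 'dog'] (min_width=9, slack=4)
Line 7: ['early'] (min_width=5, slack=8)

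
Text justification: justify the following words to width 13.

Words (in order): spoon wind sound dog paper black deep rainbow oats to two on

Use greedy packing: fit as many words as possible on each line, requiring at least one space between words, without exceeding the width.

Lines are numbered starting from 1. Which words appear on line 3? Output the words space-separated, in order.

Line 1: ['spoon', 'wind'] (min_width=10, slack=3)
Line 2: ['sound', 'dog'] (min_width=9, slack=4)
Line 3: ['paper', 'black'] (min_width=11, slack=2)
Line 4: ['deep', 'rainbow'] (min_width=12, slack=1)
Line 5: ['oats', 'to', 'two'] (min_width=11, slack=2)
Line 6: ['on'] (min_width=2, slack=11)

Answer: paper black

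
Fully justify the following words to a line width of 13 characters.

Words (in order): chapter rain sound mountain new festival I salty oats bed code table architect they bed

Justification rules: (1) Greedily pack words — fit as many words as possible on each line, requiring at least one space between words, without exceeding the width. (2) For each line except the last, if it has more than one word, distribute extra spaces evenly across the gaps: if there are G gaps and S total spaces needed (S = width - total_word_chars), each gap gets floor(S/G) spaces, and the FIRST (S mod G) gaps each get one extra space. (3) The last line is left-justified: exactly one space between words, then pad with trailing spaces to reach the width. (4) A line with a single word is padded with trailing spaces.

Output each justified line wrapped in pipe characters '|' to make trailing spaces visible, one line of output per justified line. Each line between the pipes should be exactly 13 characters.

Line 1: ['chapter', 'rain'] (min_width=12, slack=1)
Line 2: ['sound'] (min_width=5, slack=8)
Line 3: ['mountain', 'new'] (min_width=12, slack=1)
Line 4: ['festival', 'I'] (min_width=10, slack=3)
Line 5: ['salty', 'oats'] (min_width=10, slack=3)
Line 6: ['bed', 'code'] (min_width=8, slack=5)
Line 7: ['table'] (min_width=5, slack=8)
Line 8: ['architect'] (min_width=9, slack=4)
Line 9: ['they', 'bed'] (min_width=8, slack=5)

Answer: |chapter  rain|
|sound        |
|mountain  new|
|festival    I|
|salty    oats|
|bed      code|
|table        |
|architect    |
|they bed     |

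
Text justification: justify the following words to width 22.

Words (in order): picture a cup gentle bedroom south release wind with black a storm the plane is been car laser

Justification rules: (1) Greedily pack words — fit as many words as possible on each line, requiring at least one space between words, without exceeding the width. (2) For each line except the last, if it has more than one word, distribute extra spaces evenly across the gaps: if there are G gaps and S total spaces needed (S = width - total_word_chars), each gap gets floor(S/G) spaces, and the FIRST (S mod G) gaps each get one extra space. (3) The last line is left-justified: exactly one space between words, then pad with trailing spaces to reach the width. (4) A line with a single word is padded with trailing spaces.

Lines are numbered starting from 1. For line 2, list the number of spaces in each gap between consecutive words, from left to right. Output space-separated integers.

Answer: 2 1

Derivation:
Line 1: ['picture', 'a', 'cup', 'gentle'] (min_width=20, slack=2)
Line 2: ['bedroom', 'south', 'release'] (min_width=21, slack=1)
Line 3: ['wind', 'with', 'black', 'a'] (min_width=17, slack=5)
Line 4: ['storm', 'the', 'plane', 'is'] (min_width=18, slack=4)
Line 5: ['been', 'car', 'laser'] (min_width=14, slack=8)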